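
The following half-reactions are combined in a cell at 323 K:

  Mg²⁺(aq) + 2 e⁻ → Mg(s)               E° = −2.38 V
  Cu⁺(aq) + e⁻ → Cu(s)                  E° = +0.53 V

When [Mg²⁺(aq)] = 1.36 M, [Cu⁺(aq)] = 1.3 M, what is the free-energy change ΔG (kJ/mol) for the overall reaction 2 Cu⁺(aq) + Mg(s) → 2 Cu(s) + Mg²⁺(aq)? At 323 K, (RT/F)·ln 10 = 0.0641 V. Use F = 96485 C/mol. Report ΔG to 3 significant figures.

The standard cell potential is +0.53 − (−2.38) = +2.91 V, with n = 2 electrons in the balanced equation.
Here Q = [Mg²⁺(aq)] / [Cu⁺(aq)]^2 = 0.805 (log Q = −0.094), giving E = +2.91 − (0.0641/2)·(−0.094) = +2.9130 V.
Finally ΔG = −nFE = −(2)(96485 C/mol)(+2.9130 V) = −562 kJ/mol.

−562 kJ/mol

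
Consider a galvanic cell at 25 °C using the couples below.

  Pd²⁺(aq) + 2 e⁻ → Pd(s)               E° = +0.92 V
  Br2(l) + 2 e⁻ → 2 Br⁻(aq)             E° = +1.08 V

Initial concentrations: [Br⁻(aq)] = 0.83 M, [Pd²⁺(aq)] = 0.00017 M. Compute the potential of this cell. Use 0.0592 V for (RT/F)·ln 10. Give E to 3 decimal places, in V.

+0.276 V

The Br₂/Br⁻ couple has the more positive E°, so it is the cathode; Pd²⁺/Pd is the anode.
E°cell = +1.08 − (+0.92) = +0.16 V, with n = 2 electrons transferred.
For the overall reaction Br2(l) + Pd(s) → 2 Br⁻(aq) + Pd²⁺(aq), Q = [Br⁻(aq)]^2·[Pd²⁺(aq)] = 0.000117, giving log Q = −3.931.
E = E° − (0.0592/n)·log Q = +0.16 − (0.0592/2)(−3.931) = +0.276 V.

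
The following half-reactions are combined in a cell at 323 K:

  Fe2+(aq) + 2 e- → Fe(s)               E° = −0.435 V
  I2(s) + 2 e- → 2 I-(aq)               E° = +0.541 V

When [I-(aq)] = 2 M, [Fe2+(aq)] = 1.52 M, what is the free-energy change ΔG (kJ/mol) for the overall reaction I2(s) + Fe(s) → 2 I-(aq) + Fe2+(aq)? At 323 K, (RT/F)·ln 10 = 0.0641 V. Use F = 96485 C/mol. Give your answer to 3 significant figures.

−183 kJ/mol

The standard cell potential is +0.541 − (−0.435) = +0.976 V, with n = 2 electrons in the balanced equation.
The reaction quotient is [I-(aq)]^2·[Fe2+(aq)] = 6.08; by Nernst, E = +0.976 − (0.0641/2)(0.784) = +0.9509 V.
ΔG = −nFE = −(2)(96485)(+0.9509) J/mol = −183 kJ/mol.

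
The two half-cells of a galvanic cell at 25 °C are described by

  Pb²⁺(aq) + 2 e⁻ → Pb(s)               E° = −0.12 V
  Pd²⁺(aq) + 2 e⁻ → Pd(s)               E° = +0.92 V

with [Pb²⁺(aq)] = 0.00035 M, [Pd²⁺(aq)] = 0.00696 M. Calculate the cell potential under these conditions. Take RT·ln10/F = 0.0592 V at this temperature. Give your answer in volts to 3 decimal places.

Since E°(Pd²⁺/Pd) > E°(Pb²⁺/Pb), Pd²⁺/Pd serves as the cathode.
E°cell = E°cat − E°an = +0.92 − (−0.12) = +1.04 V; n = 2.
Balancing gives Pd²⁺(aq) + Pb(s) → Pd(s) + Pb²⁺(aq); hence Q = [Pb²⁺(aq)] / [Pd²⁺(aq)] = 0.0503 (log Q = −1.299).
By the Nernst equation, E = +1.04 − (0.0592/2)·(−1.299) = +1.078 V.

+1.078 V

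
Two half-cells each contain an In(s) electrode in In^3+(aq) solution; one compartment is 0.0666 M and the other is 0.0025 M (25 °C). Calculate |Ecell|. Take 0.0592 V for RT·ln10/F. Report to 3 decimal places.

For a concentration cell E°cell = 0, since both electrodes use the same couple.
The compartment with the higher In^3+(aq) concentration (0.0666 M) acts as the cathode; ions are reduced there and produced at the dilute (0.0025 M) anode.
With n = 3, Ecell = −(0.0592/3)·log([dilute]/[conc]) = −(0.0592/3)·log(0.0025/0.0666) = +0.028 V.

0.028 V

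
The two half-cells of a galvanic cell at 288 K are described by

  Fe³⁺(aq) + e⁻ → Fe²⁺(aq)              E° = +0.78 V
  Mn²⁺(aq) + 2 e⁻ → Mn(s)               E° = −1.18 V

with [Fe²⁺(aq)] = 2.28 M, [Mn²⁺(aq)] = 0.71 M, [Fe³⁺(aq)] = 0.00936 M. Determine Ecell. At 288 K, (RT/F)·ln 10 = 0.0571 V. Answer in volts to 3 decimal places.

+1.828 V

Fe³⁺/Fe²⁺ is reduced (cathode, E° = +0.78 V) and Mn²⁺/Mn is oxidized (anode).
The standard potential is +0.78 − (−1.18) = +1.96 V and the balanced reaction transfers n = 2 electrons.
For the overall reaction 2 Fe³⁺(aq) + Mn(s) → 2 Fe²⁺(aq) + Mn²⁺(aq), Q = ([Fe²⁺(aq)]^2·[Mn²⁺(aq)]) / [Fe³⁺(aq)]^2 = 4.21×10^4, giving log Q = 4.625.
E = E° − (0.0571/n)·log Q = +1.96 − (0.0571/2)(4.625) = +1.828 V.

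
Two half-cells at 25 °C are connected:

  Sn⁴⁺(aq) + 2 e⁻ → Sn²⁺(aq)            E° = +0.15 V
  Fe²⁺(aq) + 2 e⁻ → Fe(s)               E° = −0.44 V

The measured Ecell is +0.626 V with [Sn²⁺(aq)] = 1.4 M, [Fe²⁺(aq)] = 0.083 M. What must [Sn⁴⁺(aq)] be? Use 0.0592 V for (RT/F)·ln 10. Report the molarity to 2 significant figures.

With Sn⁴⁺/Sn²⁺ at the cathode and Fe²⁺/Fe at the anode, E°cell = +0.15 − (−0.44) = +0.59 V (n = 2).
Rearranging E = E° − (0.0592/n)·log Q gives log Q = 2(+0.59 − (+0.626))/0.0592 = −1.216.
The balanced reaction is Sn⁴⁺(aq) + Fe(s) → Sn²⁺(aq) + Fe²⁺(aq), so Q = ([Sn²⁺(aq)]·[Fe²⁺(aq)]) / [Sn⁴⁺(aq)].
Solving for the unknown gives log [Sn⁴⁺(aq)] = 0.281, so [Sn⁴⁺(aq)] ≈ 1.9 M.

1.9 M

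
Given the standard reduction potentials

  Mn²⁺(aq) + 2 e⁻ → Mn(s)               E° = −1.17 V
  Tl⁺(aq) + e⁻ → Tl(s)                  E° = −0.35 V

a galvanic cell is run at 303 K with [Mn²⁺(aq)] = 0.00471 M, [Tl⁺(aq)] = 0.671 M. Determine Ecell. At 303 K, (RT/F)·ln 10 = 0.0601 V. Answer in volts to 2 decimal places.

+0.88 V

Since E°(Tl⁺/Tl) > E°(Mn²⁺/Mn), Tl⁺/Tl serves as the cathode.
The standard potential is −0.35 − (−1.17) = +0.82 V and the balanced reaction transfers n = 2 electrons.
For the overall reaction 2 Tl⁺(aq) + Mn(s) → 2 Tl(s) + Mn²⁺(aq), Q = [Mn²⁺(aq)] / [Tl⁺(aq)]^2 = 0.0105, giving log Q = −1.980.
By the Nernst equation, E = +0.82 − (0.0601/2)·(−1.980) = +0.88 V.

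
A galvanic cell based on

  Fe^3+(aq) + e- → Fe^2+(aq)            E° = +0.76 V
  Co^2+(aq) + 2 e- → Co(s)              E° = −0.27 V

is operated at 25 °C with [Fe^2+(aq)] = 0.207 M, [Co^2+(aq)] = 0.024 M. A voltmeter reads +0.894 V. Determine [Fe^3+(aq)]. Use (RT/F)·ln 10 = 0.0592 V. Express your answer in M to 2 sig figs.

0.00016 M

With Fe³⁺/Fe²⁺ at the cathode and Co²⁺/Co at the anode, E°cell = +0.76 − (−0.27) = +1.03 V (n = 2).
Rearranging E = E° − (0.0592/n)·log Q gives log Q = 2(+1.03 − (+0.894))/0.0592 = 4.595.
The balanced reaction is 2 Fe^3+(aq) + Co(s) → 2 Fe^2+(aq) + Co^2+(aq), so Q = ([Fe^2+(aq)]^2·[Co^2+(aq)]) / [Fe^3+(aq)]^2.
Substituting the known concentrations and solving, log [Fe^3+(aq)] = −3.791 and [Fe^3+(aq)] = 0.00016 M.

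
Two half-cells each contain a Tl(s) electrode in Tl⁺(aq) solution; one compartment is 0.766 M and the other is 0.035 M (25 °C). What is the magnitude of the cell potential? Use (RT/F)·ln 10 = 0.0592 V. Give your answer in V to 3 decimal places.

0.079 V

For a concentration cell E°cell = 0, since both electrodes use the same couple.
The compartment with the higher Tl⁺(aq) concentration (0.766 M) acts as the cathode; ions are reduced there and produced at the dilute (0.035 M) anode.
With n = 1, Ecell = −(0.0592/1)·log([dilute]/[conc]) = −(0.0592/1)·log(0.035/0.766) = +0.079 V.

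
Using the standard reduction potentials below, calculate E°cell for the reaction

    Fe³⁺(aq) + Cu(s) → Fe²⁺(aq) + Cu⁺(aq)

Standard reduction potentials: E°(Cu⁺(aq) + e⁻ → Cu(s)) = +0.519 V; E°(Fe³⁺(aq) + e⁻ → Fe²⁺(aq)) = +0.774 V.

Fe³⁺(aq) gains electrons, so the Fe³⁺/Fe²⁺ couple is the cathode; the Cu⁺/Cu couple is the anode.
E°cell = E°(cathode) − E°(anode) = +0.774 − (+0.519) = +0.255 V.
The positive value indicates the reaction is spontaneous as written.

+0.255 V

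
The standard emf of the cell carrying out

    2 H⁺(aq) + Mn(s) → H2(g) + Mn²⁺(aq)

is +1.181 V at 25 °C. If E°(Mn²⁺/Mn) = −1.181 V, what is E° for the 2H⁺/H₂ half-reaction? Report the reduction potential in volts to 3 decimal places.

+0.000 V

In the reaction as written the 2H⁺/H₂ couple is reduced (cathode) and Mn²⁺/Mn is oxidized (anode), so E°cell = E°(2H⁺/H₂) − E°(Mn²⁺/Mn).
E°(2H⁺/H₂) = E°cell + E°(anode) = +1.181 + (−1.181) = +0.000 V.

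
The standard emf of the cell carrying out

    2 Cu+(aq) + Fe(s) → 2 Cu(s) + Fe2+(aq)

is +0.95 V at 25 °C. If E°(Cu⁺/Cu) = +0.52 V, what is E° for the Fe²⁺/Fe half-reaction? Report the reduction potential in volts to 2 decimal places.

In the reaction as written the Cu⁺/Cu couple is reduced (cathode) and Fe²⁺/Fe is oxidized (anode), so E°cell = E°(Cu⁺/Cu) − E°(Fe²⁺/Fe).
E°(Fe²⁺/Fe) = E°(cathode) − E°cell = +0.52 − (+0.95) = −0.43 V.

−0.43 V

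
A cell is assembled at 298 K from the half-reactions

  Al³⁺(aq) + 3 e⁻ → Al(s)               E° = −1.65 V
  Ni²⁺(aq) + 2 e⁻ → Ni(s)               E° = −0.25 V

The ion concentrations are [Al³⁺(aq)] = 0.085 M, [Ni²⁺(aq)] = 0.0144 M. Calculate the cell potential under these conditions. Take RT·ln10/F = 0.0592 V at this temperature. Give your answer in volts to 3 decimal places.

Since E°(Ni²⁺/Ni) > E°(Al³⁺/Al), Ni²⁺/Ni serves as the cathode.
E°cell = −0.25 − (−1.65) = +1.40 V, with n = 6 electrons transferred.
For the overall reaction 3 Ni²⁺(aq) + 2 Al(s) → 3 Ni(s) + 2 Al³⁺(aq), Q = [Al³⁺(aq)]^2 / [Ni²⁺(aq)]^3 = 2.42×10^3, giving log Q = 3.384.
By the Nernst equation, E = +1.40 − (0.0592/6)·(3.384) = +1.367 V.

+1.367 V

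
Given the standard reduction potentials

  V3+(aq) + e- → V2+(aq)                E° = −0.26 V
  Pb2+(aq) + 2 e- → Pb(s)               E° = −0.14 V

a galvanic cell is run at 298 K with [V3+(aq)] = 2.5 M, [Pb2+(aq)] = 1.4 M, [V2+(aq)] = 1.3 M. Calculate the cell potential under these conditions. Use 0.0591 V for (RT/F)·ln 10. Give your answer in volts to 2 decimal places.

+0.11 V

Since E°(Pb²⁺/Pb) > E°(V³⁺/V²⁺), Pb²⁺/Pb serves as the cathode.
The standard potential is −0.14 − (−0.26) = +0.12 V and the balanced reaction transfers n = 2 electrons.
Balancing gives Pb2+(aq) + 2 V2+(aq) → Pb(s) + 2 V3+(aq); hence Q = [V3+(aq)]^2 / ([Pb2+(aq)]·[V2+(aq)]^2) = 2.64 (log Q = 0.422).
Applying E = E° − (RT ln10/nF)·log Q gives +0.12 − (0.0591/2)(0.422) = +0.11 V.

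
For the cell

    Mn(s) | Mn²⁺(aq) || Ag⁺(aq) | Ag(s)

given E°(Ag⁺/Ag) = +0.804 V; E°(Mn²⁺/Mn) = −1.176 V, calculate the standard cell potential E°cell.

By convention the left-hand electrode in cell notation is the anode (oxidation) and the right-hand electrode is the cathode (reduction).
E°cell = E°(right) − E°(left) = +0.804 − (−1.176) = +1.980 V.

+1.980 V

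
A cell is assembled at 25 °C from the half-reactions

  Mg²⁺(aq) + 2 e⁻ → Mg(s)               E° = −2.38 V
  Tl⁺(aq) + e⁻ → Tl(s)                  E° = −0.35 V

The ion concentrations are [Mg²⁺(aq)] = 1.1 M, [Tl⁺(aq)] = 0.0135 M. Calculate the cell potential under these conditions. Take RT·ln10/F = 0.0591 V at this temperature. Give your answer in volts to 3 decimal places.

Since E°(Tl⁺/Tl) > E°(Mg²⁺/Mg), Tl⁺/Tl serves as the cathode.
E°cell = −0.35 − (−2.38) = +2.03 V, with n = 2 electrons transferred.
For the overall reaction 2 Tl⁺(aq) + Mg(s) → 2 Tl(s) + Mg²⁺(aq), Q = [Mg²⁺(aq)] / [Tl⁺(aq)]^2 = 6.04×10^3, giving log Q = 3.781.
E = E° − (0.0591/n)·log Q = +2.03 − (0.0591/2)(3.781) = +1.918 V.

+1.918 V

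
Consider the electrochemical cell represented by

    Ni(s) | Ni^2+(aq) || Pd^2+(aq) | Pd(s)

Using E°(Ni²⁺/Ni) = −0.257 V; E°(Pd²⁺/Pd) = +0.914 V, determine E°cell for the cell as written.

+1.171 V

By convention the left-hand electrode in cell notation is the anode (oxidation) and the right-hand electrode is the cathode (reduction).
E°cell = E°(right) − E°(left) = +0.914 − (−0.257) = +1.171 V.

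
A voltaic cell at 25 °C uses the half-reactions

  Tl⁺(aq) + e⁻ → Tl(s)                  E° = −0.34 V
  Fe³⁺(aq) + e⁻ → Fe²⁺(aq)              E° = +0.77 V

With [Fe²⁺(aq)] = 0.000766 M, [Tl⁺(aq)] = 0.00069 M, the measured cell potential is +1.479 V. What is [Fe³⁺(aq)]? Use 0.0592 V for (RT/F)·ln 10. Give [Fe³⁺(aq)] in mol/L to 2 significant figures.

The Fe³⁺/Fe²⁺ couple has the larger reduction potential, so it is the cathode: E°cell = +0.77 − (−0.34) = +1.11 V and n = 1.
Since E = E° − (0.0592/n)·log Q, log Q = n(E° − E)/0.0592 = −6.233.
For Fe³⁺(aq) + Tl(s) → Fe²⁺(aq) + Tl⁺(aq), the reaction quotient is Q = ([Fe²⁺(aq)]·[Tl⁺(aq)]) / [Fe³⁺(aq)].
Substituting the known concentrations and solving, log [Fe³⁺(aq)] = −0.044 and [Fe³⁺(aq)] = 0.90 M.

0.90 M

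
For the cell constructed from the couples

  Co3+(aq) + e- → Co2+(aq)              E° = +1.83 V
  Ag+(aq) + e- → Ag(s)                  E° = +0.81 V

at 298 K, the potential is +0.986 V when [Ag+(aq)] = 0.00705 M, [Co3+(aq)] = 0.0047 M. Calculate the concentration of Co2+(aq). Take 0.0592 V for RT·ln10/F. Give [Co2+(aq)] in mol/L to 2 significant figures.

The Co³⁺/Co²⁺ couple has the larger reduction potential, so it is the cathode: E°cell = +1.83 − (+0.81) = +1.02 V and n = 1.
From the Nernst equation, log Q = n(E° − E)/0.0592 = 1·(+1.02 − (+0.986))/0.0592 = 0.574.
Balancing electrons gives Co3+(aq) + Ag(s) → Co2+(aq) + Ag+(aq); thus Q = ([Co2+(aq)]·[Ag+(aq)]) / [Co3+(aq)].
Substituting the known concentrations and solving, log [Co2+(aq)] = 0.398 and [Co2+(aq)] = 2.5 M.

2.5 M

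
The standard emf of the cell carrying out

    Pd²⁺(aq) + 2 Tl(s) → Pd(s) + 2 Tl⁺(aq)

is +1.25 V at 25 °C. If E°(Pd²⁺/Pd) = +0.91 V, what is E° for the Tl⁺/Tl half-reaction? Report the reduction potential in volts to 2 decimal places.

In the reaction as written the Pd²⁺/Pd couple is reduced (cathode) and Tl⁺/Tl is oxidized (anode), so E°cell = E°(Pd²⁺/Pd) − E°(Tl⁺/Tl).
E°(Tl⁺/Tl) = E°(cathode) − E°cell = +0.91 − (+1.25) = −0.34 V.

−0.34 V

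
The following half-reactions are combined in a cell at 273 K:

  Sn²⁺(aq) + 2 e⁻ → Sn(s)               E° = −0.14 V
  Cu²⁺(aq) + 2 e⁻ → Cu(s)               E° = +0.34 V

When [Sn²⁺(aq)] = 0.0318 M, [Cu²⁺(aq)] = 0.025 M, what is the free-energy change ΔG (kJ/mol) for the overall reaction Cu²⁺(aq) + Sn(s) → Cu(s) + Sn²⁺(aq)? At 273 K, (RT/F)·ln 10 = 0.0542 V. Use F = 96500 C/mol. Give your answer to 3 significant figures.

−92.1 kJ/mol

With Cu²⁺/Cu reduced at the cathode, E°cell = +0.34 − (−0.14) = +0.48 V and n = 2.
The reaction quotient is [Sn²⁺(aq)] / [Cu²⁺(aq)] = 1.27; by Nernst, E = +0.48 − (0.0542/2)(0.104) = +0.4772 V.
Finally ΔG = −nFE = −(2)(96500 C/mol)(+0.4772 V) = −92.1 kJ/mol.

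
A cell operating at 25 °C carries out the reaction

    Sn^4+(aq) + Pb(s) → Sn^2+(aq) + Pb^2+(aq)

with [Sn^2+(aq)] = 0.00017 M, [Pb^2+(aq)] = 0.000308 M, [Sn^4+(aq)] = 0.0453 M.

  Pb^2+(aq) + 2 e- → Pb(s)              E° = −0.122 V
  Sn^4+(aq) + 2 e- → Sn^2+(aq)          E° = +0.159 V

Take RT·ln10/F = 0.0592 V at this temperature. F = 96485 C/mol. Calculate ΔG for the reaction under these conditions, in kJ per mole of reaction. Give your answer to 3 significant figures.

The standard cell potential is +0.159 − (−0.122) = +0.281 V, with n = 2 electrons in the balanced equation.
Here Q = ([Sn^2+(aq)]·[Pb^2+(aq)]) / [Sn^4+(aq)] = 1.16×10^−6 (log Q = −5.937), giving E = +0.281 − (0.0592/2)·(−5.937) = +0.4567 V.
ΔG = −nFE = −(2)(96485)(+0.4567) J/mol = −88.1 kJ/mol.

−88.1 kJ/mol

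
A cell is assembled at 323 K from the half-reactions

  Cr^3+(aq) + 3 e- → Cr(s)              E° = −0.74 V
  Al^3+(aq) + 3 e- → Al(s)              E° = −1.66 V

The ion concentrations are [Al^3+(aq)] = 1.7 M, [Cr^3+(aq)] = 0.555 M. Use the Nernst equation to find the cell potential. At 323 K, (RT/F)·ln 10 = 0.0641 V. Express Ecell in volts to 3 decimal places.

Since E°(Cr³⁺/Cr) > E°(Al³⁺/Al), Cr³⁺/Cr serves as the cathode.
E°cell = −0.74 − (−1.66) = +0.92 V, with n = 3 electrons transferred.
The balanced reaction is Cr^3+(aq) + Al(s) → Cr(s) + Al^3+(aq), so Q = [Al^3+(aq)] / [Cr^3+(aq)] = 3.06 and log Q = 0.486.
Applying E = E° − (RT ln10/nF)·log Q gives +0.92 − (0.0641/3)(0.486) = +0.910 V.

+0.910 V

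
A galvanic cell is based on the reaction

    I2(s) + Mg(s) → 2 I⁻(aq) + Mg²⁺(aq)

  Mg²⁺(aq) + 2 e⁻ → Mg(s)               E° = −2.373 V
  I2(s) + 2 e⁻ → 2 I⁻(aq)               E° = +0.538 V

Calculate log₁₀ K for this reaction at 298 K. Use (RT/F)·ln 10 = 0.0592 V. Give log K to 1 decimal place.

log K = 98.3

The I₂/I⁻ couple is reduced (cathode); E°cell = +0.538 − (−2.373) = +2.911 V with n = 2.
At equilibrium E = 0, so log K = nE°cell / 0.0592 = (2)(+2.911) / 0.0592 = 98.3.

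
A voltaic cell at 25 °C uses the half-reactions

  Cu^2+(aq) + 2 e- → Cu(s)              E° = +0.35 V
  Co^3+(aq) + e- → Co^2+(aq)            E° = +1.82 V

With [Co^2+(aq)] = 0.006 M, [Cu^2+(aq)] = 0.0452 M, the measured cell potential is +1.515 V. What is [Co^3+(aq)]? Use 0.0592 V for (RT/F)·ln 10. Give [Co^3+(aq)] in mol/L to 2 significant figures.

With Co³⁺/Co²⁺ at the cathode and Cu²⁺/Cu at the anode, E°cell = +1.82 − (+0.35) = +1.47 V (n = 2).
Since E = E° − (0.0592/n)·log Q, log Q = n(E° − E)/0.0592 = −1.520.
The balanced reaction is 2 Co^3+(aq) + Cu(s) → 2 Co^2+(aq) + Cu^2+(aq), so Q = ([Co^2+(aq)]^2·[Cu^2+(aq)]) / [Co^3+(aq)]^2.
Isolating [Co^3+(aq)] in Q = 10^{−1.520} yields log [Co^3+(aq)] = −2.134, i.e. 0.0073 M.

0.0073 M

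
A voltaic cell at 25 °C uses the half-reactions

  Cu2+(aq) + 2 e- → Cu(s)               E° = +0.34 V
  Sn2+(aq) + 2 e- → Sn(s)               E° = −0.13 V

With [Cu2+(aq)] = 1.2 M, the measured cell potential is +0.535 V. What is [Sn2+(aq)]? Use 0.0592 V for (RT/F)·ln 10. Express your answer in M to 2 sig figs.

With Cu²⁺/Cu at the cathode and Sn²⁺/Sn at the anode, E°cell = +0.34 − (−0.13) = +0.47 V (n = 2).
From the Nernst equation, log Q = n(E° − E)/0.0592 = 2·(+0.47 − (+0.535))/0.0592 = −2.196.
The balanced reaction is Cu2+(aq) + Sn(s) → Cu(s) + Sn2+(aq), so Q = [Sn2+(aq)] / [Cu2+(aq)].
Substituting the known concentrations and solving, log [Sn2+(aq)] = −2.117 and [Sn2+(aq)] = 0.0076 M.

0.0076 M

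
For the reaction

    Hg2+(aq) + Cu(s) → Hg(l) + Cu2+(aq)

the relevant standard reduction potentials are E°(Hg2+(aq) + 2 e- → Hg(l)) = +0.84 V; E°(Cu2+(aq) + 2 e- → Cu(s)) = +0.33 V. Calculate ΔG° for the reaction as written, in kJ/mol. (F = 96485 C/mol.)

−98.4 kJ/mol

In the reaction as written Hg2+(aq) is reduced, so the Hg²⁺/Hg couple is the cathode and Cu²⁺/Cu is the anode.
E°cell = +0.84 − (+0.33) = +0.51 V; balancing electrons gives n = 2.
ΔG° = −nFE°cell = −(2)(96485)(+0.51) J/mol = −98.4 kJ/mol.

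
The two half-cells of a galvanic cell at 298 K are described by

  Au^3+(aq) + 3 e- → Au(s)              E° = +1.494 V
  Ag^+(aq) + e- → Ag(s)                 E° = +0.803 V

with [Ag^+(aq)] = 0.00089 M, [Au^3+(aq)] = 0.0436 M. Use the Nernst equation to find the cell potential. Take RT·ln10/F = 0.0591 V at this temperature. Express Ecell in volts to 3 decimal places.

+0.844 V

Since E°(Au³⁺/Au) > E°(Ag⁺/Ag), Au³⁺/Au serves as the cathode.
E°cell = +1.494 − (+0.803) = +0.691 V, with n = 3 electrons transferred.
For the overall reaction Au^3+(aq) + 3 Ag(s) → Au(s) + 3 Ag^+(aq), Q = [Ag^+(aq)]^3 / [Au^3+(aq)] = 1.62×10^−8, giving log Q = −7.791.
By the Nernst equation, E = +0.691 − (0.0591/3)·(−7.791) = +0.844 V.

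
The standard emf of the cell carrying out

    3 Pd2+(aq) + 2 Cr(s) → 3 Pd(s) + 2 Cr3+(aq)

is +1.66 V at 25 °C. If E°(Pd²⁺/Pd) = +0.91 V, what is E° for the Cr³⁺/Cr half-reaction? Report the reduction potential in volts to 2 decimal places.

In the reaction as written the Pd²⁺/Pd couple is reduced (cathode) and Cr³⁺/Cr is oxidized (anode), so E°cell = E°(Pd²⁺/Pd) − E°(Cr³⁺/Cr).
E°(Cr³⁺/Cr) = E°(cathode) − E°cell = +0.91 − (+1.66) = −0.75 V.

−0.75 V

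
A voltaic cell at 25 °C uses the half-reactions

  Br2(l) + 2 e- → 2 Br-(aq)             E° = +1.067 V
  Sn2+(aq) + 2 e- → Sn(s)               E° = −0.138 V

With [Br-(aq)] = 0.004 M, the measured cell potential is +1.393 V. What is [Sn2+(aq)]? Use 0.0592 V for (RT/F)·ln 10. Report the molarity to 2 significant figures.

Br₂/Br⁻ is the cathode (higher E°); E°cell = +1.067 − (−0.138) = +1.205 V with n = 2.
Rearranging E = E° − (0.0592/n)·log Q gives log Q = 2(+1.205 − (+1.393))/0.0592 = −6.351.
For Br2(l) + Sn(s) → 2 Br-(aq) + Sn2+(aq), the reaction quotient is Q = [Br-(aq)]^2·[Sn2+(aq)].
Substituting the known concentrations and solving, log [Sn2+(aq)] = −1.555 and [Sn2+(aq)] = 0.028 M.

0.028 M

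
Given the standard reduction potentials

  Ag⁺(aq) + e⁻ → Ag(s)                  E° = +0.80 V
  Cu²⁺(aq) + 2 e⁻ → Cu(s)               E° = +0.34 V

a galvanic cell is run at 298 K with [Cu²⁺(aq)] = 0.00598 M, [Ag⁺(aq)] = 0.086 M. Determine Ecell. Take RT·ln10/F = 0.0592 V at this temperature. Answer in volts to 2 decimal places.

+0.46 V

Ag⁺/Ag is reduced (cathode, E° = +0.80 V) and Cu²⁺/Cu is oxidized (anode).
E°cell = E°cat − E°an = +0.80 − (+0.34) = +0.46 V; n = 2.
The balanced reaction is 2 Ag⁺(aq) + Cu(s) → 2 Ag(s) + Cu²⁺(aq), so Q = [Cu²⁺(aq)] / [Ag⁺(aq)]^2 = 0.809 and log Q = −0.092.
Applying E = E° − (RT ln10/nF)·log Q gives +0.46 − (0.0592/2)(−0.092) = +0.46 V.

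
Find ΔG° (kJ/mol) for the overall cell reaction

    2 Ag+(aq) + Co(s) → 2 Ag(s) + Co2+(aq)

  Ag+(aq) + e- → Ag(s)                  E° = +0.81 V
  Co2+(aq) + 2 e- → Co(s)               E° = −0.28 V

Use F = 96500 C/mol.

In the reaction as written Ag+(aq) is reduced, so the Ag⁺/Ag couple is the cathode and Co²⁺/Co is the anode.
E°cell = +0.81 − (−0.28) = +1.09 V; balancing electrons gives n = 2.
ΔG° = −nFE°cell = −(2)(96500)(+1.09) J/mol = −210 kJ/mol.

−210 kJ/mol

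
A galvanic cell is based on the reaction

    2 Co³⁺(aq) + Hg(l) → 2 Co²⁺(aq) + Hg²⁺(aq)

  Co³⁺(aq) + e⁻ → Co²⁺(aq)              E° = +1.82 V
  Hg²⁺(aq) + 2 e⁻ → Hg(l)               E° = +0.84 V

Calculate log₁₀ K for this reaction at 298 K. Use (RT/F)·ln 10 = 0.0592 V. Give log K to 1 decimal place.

log K = 33.1

The Co³⁺/Co²⁺ couple is reduced (cathode); E°cell = +1.82 − (+0.84) = +0.98 V with n = 2.
At equilibrium E = 0, so log K = nE°cell / 0.0592 = (2)(+0.98) / 0.0592 = 33.1.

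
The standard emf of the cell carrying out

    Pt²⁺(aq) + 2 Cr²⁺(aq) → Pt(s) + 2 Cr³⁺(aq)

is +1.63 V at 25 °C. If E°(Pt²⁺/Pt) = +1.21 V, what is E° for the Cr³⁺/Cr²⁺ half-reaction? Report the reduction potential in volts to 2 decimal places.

In the reaction as written the Pt²⁺/Pt couple is reduced (cathode) and Cr³⁺/Cr²⁺ is oxidized (anode), so E°cell = E°(Pt²⁺/Pt) − E°(Cr³⁺/Cr²⁺).
E°(Cr³⁺/Cr²⁺) = E°(cathode) − E°cell = +1.21 − (+1.63) = −0.42 V.

−0.42 V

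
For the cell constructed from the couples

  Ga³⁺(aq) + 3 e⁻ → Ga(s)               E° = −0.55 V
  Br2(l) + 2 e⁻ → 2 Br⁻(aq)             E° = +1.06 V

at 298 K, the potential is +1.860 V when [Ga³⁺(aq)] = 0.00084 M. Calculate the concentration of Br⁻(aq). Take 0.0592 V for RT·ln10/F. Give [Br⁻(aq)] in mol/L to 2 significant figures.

0.00063 M

Br₂/Br⁻ is the cathode (higher E°); E°cell = +1.06 − (−0.55) = +1.61 V with n = 6.
From the Nernst equation, log Q = n(E° − E)/0.0592 = 6·(+1.61 − (+1.860))/0.0592 = −25.338.
Balancing electrons gives 3 Br2(l) + 2 Ga(s) → 6 Br⁻(aq) + 2 Ga³⁺(aq); thus Q = [Br⁻(aq)]^6·[Ga³⁺(aq)]^2.
Substituting the known concentrations and solving, log [Br⁻(aq)] = −3.198 and [Br⁻(aq)] = 0.00063 M.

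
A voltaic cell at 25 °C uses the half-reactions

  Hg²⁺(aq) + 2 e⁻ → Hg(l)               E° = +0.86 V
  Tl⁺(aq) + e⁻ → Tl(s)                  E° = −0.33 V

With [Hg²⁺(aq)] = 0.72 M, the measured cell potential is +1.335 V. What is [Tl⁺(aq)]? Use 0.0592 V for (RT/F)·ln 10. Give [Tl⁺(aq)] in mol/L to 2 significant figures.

0.0030 M

The Hg²⁺/Hg couple has the larger reduction potential, so it is the cathode: E°cell = +0.86 − (−0.33) = +1.19 V and n = 2.
Since E = E° − (0.0592/n)·log Q, log Q = n(E° − E)/0.0592 = −4.899.
For Hg²⁺(aq) + 2 Tl(s) → Hg(l) + 2 Tl⁺(aq), the reaction quotient is Q = [Tl⁺(aq)]^2 / [Hg²⁺(aq)].
Isolating [Tl⁺(aq)] in Q = 10^{−4.899} yields log [Tl⁺(aq)] = −2.521, i.e. 0.0030 M.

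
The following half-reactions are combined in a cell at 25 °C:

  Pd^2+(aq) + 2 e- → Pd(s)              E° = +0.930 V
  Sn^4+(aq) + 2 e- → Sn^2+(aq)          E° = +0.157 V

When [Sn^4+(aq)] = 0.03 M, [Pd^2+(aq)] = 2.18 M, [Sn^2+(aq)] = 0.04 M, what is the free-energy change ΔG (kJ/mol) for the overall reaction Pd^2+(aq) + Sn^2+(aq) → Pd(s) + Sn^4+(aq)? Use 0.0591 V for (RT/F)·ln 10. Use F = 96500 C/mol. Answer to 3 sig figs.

The standard cell potential is +0.930 − (+0.157) = +0.773 V, with n = 2 electrons in the balanced equation.
Q = [Sn^4+(aq)] / ([Pd^2+(aq)]·[Sn^2+(aq)]) = 0.344, so log Q = −0.463 and E = +0.773 − (0.0591/2)(−0.463) = +0.7867 V.
Finally ΔG = −nFE = −(2)(96500 C/mol)(+0.7867 V) = −152 kJ/mol.

−152 kJ/mol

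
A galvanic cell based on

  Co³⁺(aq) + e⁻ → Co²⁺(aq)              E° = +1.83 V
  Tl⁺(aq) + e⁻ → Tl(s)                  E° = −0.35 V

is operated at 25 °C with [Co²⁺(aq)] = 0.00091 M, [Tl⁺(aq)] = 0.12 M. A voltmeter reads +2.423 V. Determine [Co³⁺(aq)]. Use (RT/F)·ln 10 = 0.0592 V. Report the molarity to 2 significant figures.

The Co³⁺/Co²⁺ couple has the larger reduction potential, so it is the cathode: E°cell = +1.83 − (−0.35) = +2.18 V and n = 1.
Rearranging E = E° − (0.0592/n)·log Q gives log Q = 1(+2.18 − (+2.423))/0.0592 = −4.105.
For Co³⁺(aq) + Tl(s) → Co²⁺(aq) + Tl⁺(aq), the reaction quotient is Q = ([Co²⁺(aq)]·[Tl⁺(aq)]) / [Co³⁺(aq)].
Substituting the known concentrations and solving, log [Co³⁺(aq)] = 0.143 and [Co³⁺(aq)] = 1.4 M.

1.4 M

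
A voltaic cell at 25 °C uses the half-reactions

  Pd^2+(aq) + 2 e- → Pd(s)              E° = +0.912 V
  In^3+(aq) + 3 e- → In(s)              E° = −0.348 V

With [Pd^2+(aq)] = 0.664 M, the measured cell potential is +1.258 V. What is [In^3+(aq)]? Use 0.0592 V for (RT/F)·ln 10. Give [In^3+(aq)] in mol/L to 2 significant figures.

0.68 M

Pd²⁺/Pd is the cathode (higher E°); E°cell = +0.912 − (−0.348) = +1.260 V with n = 6.
From the Nernst equation, log Q = n(E° − E)/0.0592 = 6·(+1.260 − (+1.258))/0.0592 = 0.203.
Balancing electrons gives 3 Pd^2+(aq) + 2 In(s) → 3 Pd(s) + 2 In^3+(aq); thus Q = [In^3+(aq)]^2 / [Pd^2+(aq)]^3.
Solving for the unknown gives log [In^3+(aq)] = −0.165, so [In^3+(aq)] ≈ 0.68 M.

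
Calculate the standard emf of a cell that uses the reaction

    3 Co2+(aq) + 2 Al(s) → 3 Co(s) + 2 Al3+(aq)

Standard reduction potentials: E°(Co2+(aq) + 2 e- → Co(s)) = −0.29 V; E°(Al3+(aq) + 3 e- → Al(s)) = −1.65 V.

+1.36 V

In the reaction as written, Co2+(aq) is reduced (cathode) and Al3+(aq) is produced by oxidation at the anode.
E°cell = E°(cathode) − E°(anode) = −0.29 − (−1.65) = +1.36 V.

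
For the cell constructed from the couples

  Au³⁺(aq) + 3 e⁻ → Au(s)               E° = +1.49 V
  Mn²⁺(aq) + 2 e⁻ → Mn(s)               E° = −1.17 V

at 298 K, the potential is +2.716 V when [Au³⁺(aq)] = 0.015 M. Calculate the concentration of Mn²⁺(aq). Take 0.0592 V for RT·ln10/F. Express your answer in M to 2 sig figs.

The Au³⁺/Au couple has the larger reduction potential, so it is the cathode: E°cell = +1.49 − (−1.17) = +2.66 V and n = 6.
Since E = E° − (0.0592/n)·log Q, log Q = n(E° − E)/0.0592 = −5.676.
The balanced reaction is 2 Au³⁺(aq) + 3 Mn(s) → 2 Au(s) + 3 Mn²⁺(aq), so Q = [Mn²⁺(aq)]^3 / [Au³⁺(aq)]^2.
Solving for the unknown gives log [Mn²⁺(aq)] = −3.108, so [Mn²⁺(aq)] ≈ 0.00078 M.

0.00078 M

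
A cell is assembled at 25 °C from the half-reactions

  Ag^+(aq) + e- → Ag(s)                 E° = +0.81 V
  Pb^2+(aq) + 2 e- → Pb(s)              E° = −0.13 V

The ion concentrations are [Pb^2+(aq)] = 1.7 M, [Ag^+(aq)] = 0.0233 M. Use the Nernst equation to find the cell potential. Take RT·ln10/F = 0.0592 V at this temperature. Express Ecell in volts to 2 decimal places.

Since E°(Ag⁺/Ag) > E°(Pb²⁺/Pb), Ag⁺/Ag serves as the cathode.
E°cell = E°cat − E°an = +0.81 − (−0.13) = +0.94 V; n = 2.
Balancing gives 2 Ag^+(aq) + Pb(s) → 2 Ag(s) + Pb^2+(aq); hence Q = [Pb^2+(aq)] / [Ag^+(aq)]^2 = 3.13×10^3 (log Q = 3.496).
Applying E = E° − (RT ln10/nF)·log Q gives +0.94 − (0.0592/2)(3.496) = +0.84 V.

+0.84 V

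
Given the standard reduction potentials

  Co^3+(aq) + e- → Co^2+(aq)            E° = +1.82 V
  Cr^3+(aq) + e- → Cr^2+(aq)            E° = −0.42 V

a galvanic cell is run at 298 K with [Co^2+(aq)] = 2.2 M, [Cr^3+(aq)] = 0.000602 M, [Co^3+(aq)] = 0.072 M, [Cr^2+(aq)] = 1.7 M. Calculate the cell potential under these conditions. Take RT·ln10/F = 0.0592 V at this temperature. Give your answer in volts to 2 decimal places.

The Co³⁺/Co²⁺ couple has the more positive E°, so it is the cathode; Cr³⁺/Cr²⁺ is the anode.
E°cell = E°cat − E°an = +1.82 − (−0.42) = +2.24 V; n = 1.
The balanced reaction is Co^3+(aq) + Cr^2+(aq) → Co^2+(aq) + Cr^3+(aq), so Q = ([Co^2+(aq)]·[Cr^3+(aq)]) / ([Co^3+(aq)]·[Cr^2+(aq)]) = 0.0108 and log Q = −1.966.
By the Nernst equation, E = +2.24 − (0.0592/1)·(−1.966) = +2.36 V.

+2.36 V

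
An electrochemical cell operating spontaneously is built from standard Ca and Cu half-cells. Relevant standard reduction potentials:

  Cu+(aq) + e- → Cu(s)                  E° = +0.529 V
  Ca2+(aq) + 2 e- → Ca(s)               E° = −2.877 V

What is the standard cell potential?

+3.406 V

Of the two couples in this cell, the one with the more positive reduction potential is reduced at the cathode: here that is Cu⁺/Cu (+0.529 V); Ca²⁺/Ca (−2.877 V) is the anode.
E°cell = E°(cathode) − E°(anode) = +0.529 − (−2.877) = +3.406 V.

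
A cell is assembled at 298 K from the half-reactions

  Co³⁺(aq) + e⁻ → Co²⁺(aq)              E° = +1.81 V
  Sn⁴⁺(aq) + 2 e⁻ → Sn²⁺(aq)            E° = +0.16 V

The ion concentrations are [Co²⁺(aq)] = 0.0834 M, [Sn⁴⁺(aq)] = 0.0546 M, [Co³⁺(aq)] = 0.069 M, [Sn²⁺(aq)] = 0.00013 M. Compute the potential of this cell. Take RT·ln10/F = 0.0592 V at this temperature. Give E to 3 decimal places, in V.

+1.567 V

Co³⁺/Co²⁺ is reduced (cathode, E° = +1.81 V) and Sn⁴⁺/Sn²⁺ is oxidized (anode).
The standard potential is +1.81 − (+0.16) = +1.65 V and the balanced reaction transfers n = 2 electrons.
The balanced reaction is 2 Co³⁺(aq) + Sn²⁺(aq) → 2 Co²⁺(aq) + Sn⁴⁺(aq), so Q = ([Co²⁺(aq)]^2·[Sn⁴⁺(aq)]) / ([Co³⁺(aq)]^2·[Sn²⁺(aq)]) = 614 and log Q = 2.788.
By the Nernst equation, E = +1.65 − (0.0592/2)·(2.788) = +1.567 V.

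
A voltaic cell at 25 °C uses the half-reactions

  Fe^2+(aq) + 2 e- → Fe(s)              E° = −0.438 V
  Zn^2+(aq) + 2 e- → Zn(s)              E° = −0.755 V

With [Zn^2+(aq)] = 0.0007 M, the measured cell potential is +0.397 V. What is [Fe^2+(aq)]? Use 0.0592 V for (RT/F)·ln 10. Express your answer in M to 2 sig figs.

0.35 M

The Fe²⁺/Fe couple has the larger reduction potential, so it is the cathode: E°cell = −0.438 − (−0.755) = +0.317 V and n = 2.
From the Nernst equation, log Q = n(E° − E)/0.0592 = 2·(+0.317 − (+0.397))/0.0592 = −2.703.
Balancing electrons gives Fe^2+(aq) + Zn(s) → Fe(s) + Zn^2+(aq); thus Q = [Zn^2+(aq)] / [Fe^2+(aq)].
Substituting the known concentrations and solving, log [Fe^2+(aq)] = −0.452 and [Fe^2+(aq)] = 0.35 M.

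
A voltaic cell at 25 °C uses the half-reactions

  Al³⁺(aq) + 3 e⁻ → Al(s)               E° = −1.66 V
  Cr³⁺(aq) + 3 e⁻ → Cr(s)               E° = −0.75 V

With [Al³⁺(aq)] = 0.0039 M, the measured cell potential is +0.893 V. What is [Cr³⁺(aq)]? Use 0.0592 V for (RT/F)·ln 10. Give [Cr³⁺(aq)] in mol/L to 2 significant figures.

0.00054 M

Cr³⁺/Cr is the cathode (higher E°); E°cell = −0.75 − (−1.66) = +0.91 V with n = 3.
Rearranging E = E° − (0.0592/n)·log Q gives log Q = 3(+0.91 − (+0.893))/0.0592 = 0.861.
Balancing electrons gives Cr³⁺(aq) + Al(s) → Cr(s) + Al³⁺(aq); thus Q = [Al³⁺(aq)] / [Cr³⁺(aq)].
Isolating [Cr³⁺(aq)] in Q = 10^{0.861} yields log [Cr³⁺(aq)] = −3.270, i.e. 0.00054 M.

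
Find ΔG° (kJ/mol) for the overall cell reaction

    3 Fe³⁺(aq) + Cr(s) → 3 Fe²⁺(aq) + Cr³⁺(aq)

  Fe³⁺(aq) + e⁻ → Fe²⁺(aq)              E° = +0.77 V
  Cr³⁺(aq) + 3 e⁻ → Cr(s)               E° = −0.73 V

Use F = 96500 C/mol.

−434 kJ/mol

In the reaction as written Fe³⁺(aq) is reduced, so the Fe³⁺/Fe²⁺ couple is the cathode and Cr³⁺/Cr is the anode.
E°cell = +0.77 − (−0.73) = +1.50 V; balancing electrons gives n = 3.
ΔG° = −nFE°cell = −(3)(96500)(+1.50) J/mol = −434 kJ/mol.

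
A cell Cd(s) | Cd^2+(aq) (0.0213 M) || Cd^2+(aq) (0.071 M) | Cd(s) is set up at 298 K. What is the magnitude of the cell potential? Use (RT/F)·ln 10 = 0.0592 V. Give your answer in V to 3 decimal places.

0.015 V

For a concentration cell E°cell = 0, since both electrodes use the same couple.
The compartment with the higher Cd^2+(aq) concentration (0.071 M) acts as the cathode; ions are reduced there and produced at the dilute (0.0213 M) anode.
With n = 2, Ecell = −(0.0592/2)·log([dilute]/[conc]) = −(0.0592/2)·log(0.0213/0.071) = +0.015 V.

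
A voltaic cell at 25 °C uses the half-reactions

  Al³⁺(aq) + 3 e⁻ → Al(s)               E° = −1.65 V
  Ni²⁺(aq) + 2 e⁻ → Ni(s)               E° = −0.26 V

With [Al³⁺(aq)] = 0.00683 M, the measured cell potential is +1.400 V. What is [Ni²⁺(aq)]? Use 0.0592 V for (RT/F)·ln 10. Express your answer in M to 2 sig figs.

0.078 M

With Ni²⁺/Ni at the cathode and Al³⁺/Al at the anode, E°cell = −0.26 − (−1.65) = +1.39 V (n = 6).
From the Nernst equation, log Q = n(E° − E)/0.0592 = 6·(+1.39 − (+1.400))/0.0592 = −1.014.
For 3 Ni²⁺(aq) + 2 Al(s) → 3 Ni(s) + 2 Al³⁺(aq), the reaction quotient is Q = [Al³⁺(aq)]^2 / [Ni²⁺(aq)]^3.
Substituting the known concentrations and solving, log [Ni²⁺(aq)] = −1.106 and [Ni²⁺(aq)] = 0.078 M.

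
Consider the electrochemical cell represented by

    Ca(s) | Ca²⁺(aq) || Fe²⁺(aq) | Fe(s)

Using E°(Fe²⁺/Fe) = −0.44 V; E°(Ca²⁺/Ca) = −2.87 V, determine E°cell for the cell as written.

By convention the left-hand electrode in cell notation is the anode (oxidation) and the right-hand electrode is the cathode (reduction).
E°cell = E°(right) − E°(left) = −0.44 − (−2.87) = +2.43 V.

+2.43 V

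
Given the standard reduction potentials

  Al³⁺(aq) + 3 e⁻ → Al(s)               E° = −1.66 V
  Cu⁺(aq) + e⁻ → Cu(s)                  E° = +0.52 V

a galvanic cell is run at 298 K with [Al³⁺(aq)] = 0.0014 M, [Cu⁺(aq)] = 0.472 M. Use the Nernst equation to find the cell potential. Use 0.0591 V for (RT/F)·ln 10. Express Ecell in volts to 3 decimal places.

+2.217 V

Cu⁺/Cu is reduced (cathode, E° = +0.52 V) and Al³⁺/Al is oxidized (anode).
The standard potential is +0.52 − (−1.66) = +2.18 V and the balanced reaction transfers n = 3 electrons.
Balancing gives 3 Cu⁺(aq) + Al(s) → 3 Cu(s) + Al³⁺(aq); hence Q = [Al³⁺(aq)] / [Cu⁺(aq)]^3 = 0.0133 (log Q = −1.876).
By the Nernst equation, E = +2.18 − (0.0591/3)·(−1.876) = +2.217 V.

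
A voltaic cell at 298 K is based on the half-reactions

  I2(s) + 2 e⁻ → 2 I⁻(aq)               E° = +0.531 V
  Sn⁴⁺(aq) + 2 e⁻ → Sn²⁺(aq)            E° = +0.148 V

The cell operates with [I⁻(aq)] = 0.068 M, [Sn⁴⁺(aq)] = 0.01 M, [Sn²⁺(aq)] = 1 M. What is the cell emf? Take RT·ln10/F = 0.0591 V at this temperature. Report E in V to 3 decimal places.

Since E°(I₂/I⁻) > E°(Sn⁴⁺/Sn²⁺), I₂/I⁻ serves as the cathode.
E°cell = +0.531 − (+0.148) = +0.383 V, with n = 2 electrons transferred.
For the overall reaction I2(s) + Sn²⁺(aq) → 2 I⁻(aq) + Sn⁴⁺(aq), Q = ([I⁻(aq)]^2·[Sn⁴⁺(aq)]) / [Sn²⁺(aq)] = 4.62×10^−5, giving log Q = −4.335.
E = E° − (0.0591/n)·log Q = +0.383 − (0.0591/2)(−4.335) = +0.511 V.

+0.511 V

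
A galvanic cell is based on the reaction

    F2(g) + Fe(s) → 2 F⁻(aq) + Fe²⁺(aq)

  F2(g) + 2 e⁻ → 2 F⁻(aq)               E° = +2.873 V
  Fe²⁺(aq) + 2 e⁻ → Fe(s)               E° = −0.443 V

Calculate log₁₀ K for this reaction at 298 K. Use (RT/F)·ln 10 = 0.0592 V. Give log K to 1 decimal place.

The F₂/F⁻ couple is reduced (cathode); E°cell = +2.873 − (−0.443) = +3.316 V with n = 2.
At equilibrium E = 0, so log K = nE°cell / 0.0592 = (2)(+3.316) / 0.0592 = 112.0.

log K = 112.0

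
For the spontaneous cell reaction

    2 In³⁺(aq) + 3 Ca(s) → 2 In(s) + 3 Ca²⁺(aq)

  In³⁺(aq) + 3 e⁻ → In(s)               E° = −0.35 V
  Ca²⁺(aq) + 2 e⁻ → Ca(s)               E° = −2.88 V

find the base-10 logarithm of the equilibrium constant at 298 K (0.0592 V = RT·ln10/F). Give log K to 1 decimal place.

The In³⁺/In couple is reduced (cathode); E°cell = −0.35 − (−2.88) = +2.53 V with n = 6.
At equilibrium E = 0, so log K = nE°cell / 0.0592 = (6)(+2.53) / 0.0592 = 256.4.

log K = 256.4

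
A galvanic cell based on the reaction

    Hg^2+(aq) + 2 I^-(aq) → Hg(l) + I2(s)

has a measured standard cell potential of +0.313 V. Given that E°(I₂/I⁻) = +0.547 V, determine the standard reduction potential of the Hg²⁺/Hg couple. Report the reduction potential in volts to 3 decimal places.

In the reaction as written the Hg²⁺/Hg couple is reduced (cathode) and I₂/I⁻ is oxidized (anode), so E°cell = E°(Hg²⁺/Hg) − E°(I₂/I⁻).
E°(Hg²⁺/Hg) = E°cell + E°(anode) = +0.313 + (+0.547) = +0.860 V.

+0.860 V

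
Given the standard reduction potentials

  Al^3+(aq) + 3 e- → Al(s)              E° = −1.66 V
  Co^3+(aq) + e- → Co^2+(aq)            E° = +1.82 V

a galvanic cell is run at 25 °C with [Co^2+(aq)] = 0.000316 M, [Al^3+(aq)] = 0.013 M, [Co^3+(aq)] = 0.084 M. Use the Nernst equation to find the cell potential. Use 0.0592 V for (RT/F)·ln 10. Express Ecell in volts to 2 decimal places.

The Co³⁺/Co²⁺ couple has the more positive E°, so it is the cathode; Al³⁺/Al is the anode.
The standard potential is +1.82 − (−1.66) = +3.48 V and the balanced reaction transfers n = 3 electrons.
Balancing gives 3 Co^3+(aq) + Al(s) → 3 Co^2+(aq) + Al^3+(aq); hence Q = ([Co^2+(aq)]^3·[Al^3+(aq)]) / [Co^3+(aq)]^3 = 6.92×10^−10 (log Q = −9.160).
Applying E = E° − (RT ln10/nF)·log Q gives +3.48 − (0.0592/3)(−9.160) = +3.66 V.

+3.66 V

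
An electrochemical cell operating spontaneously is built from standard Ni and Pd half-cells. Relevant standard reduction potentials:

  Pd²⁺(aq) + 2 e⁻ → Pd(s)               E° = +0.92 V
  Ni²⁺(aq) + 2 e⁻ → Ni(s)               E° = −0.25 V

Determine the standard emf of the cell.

+1.17 V

The Pd²⁺/Pd couple has the higher E°, so Pd ion is reduced (cathode) and Ni is oxidized (anode).
E°cell = E°(cathode) − E°(anode) = +0.92 − (−0.25) = +1.17 V.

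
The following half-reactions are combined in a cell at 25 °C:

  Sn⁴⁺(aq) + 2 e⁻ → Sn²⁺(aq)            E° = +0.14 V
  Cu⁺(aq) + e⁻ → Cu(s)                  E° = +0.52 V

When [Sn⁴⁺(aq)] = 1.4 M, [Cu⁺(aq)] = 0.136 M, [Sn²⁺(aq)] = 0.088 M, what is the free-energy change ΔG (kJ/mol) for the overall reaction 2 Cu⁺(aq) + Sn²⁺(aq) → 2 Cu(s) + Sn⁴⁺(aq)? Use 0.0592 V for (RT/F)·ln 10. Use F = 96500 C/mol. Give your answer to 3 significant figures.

−56.6 kJ/mol

The standard cell potential is +0.52 − (+0.14) = +0.38 V, with n = 2 electrons in the balanced equation.
Q = [Sn⁴⁺(aq)] / ([Cu⁺(aq)]^2·[Sn²⁺(aq)]) = 860, so log Q = 2.935 and E = +0.38 − (0.0592/2)(2.935) = +0.2931 V.
Then ΔG = −nFE = −2 × 96500 × +0.2931 J/mol = −56.6 kJ/mol.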